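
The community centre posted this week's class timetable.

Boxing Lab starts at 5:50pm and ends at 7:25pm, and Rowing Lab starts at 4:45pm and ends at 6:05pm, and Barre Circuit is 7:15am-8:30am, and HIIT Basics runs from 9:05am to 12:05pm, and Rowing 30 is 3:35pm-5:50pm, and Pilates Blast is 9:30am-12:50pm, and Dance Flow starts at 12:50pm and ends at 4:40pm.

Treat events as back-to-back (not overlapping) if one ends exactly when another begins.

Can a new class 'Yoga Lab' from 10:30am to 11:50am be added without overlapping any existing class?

No — it overlaps HIIT Basics, Pilates Blast

Barre Circuit: ends 8:30am at or before Yoga Lab starts 10:30am → clear.
HIIT Basics: starts 9:05am before Yoga Lab ends 11:50am, and ends 12:05pm after Yoga Lab starts 10:30am → overlap.
Pilates Blast: starts 9:30am before Yoga Lab ends 11:50am, and ends 12:50pm after Yoga Lab starts 10:30am → overlap.
Dance Flow: starts 12:50pm at or after Yoga Lab ends 11:50am → clear.
Rowing 30: starts 3:35pm at or after Yoga Lab ends 11:50am → clear.
Rowing Lab: starts 4:45pm at or after Yoga Lab ends 11:50am → clear.
Boxing Lab: starts 5:50pm at or after Yoga Lab ends 11:50am → clear.
Yoga Lab overlaps HIIT Basics, Pilates Blast.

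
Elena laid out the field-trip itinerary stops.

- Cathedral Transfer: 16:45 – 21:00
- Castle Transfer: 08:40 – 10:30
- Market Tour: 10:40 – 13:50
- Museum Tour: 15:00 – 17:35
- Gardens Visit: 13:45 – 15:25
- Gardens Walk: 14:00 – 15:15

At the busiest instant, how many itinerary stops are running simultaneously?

3

Sweep the timeline, counting +1 at each start and −1 at each end (ends before starts at a tie):
08:40 start Castle Transfer → 1
10:30 end Castle Transfer → 0
10:40 start Market Tour → 1
13:45 start Gardens Visit → 2
13:50 end Market Tour → 1
14:00 start Gardens Walk → 2
15:00 start Museum Tour → 3
15:15 end Gardens Walk → 2
15:25 end Gardens Visit → 1
16:45 start Cathedral Transfer → 2
17:35 end Museum Tour → 1
21:00 end Cathedral Transfer → 0
Peak is 3, at 15:00 (Gardens Visit, Gardens Walk, Museum Tour).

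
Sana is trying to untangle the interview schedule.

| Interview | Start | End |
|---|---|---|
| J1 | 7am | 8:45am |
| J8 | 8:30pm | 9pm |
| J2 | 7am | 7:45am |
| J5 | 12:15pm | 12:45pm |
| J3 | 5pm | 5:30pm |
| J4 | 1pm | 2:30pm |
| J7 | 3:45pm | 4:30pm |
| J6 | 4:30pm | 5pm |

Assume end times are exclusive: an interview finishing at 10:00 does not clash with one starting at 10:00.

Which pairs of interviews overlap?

Sorted by start: J1, J2, J5, J4, J7, J6, J3, J8.
J2 starts before J1 ends → J1 and J2 overlap.
J5 starts after J1 ends; J1 is clear from here.
J5 starts after J2 ends; J2 is clear from here.
J4 starts after J5 ends; J5 is clear from here.
J7 starts after J4 ends; J4 is clear from here.
J6 starts exactly when J7 ends (back-to-back, no overlap); J7 is clear from here.
J3 starts exactly when J6 ends (back-to-back, no overlap); J6 is clear from here.
J8 starts after J3 ends.

J1 & J2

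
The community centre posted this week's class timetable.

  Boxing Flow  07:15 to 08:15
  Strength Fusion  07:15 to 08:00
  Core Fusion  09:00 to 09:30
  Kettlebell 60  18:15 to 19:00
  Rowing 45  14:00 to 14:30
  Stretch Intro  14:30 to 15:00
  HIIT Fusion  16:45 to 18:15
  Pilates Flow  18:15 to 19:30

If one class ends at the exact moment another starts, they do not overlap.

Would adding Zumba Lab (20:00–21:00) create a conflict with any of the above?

No — it doesn't clash with anything

Boxing Flow: ends 08:15 at or before Zumba Lab starts 20:00 → clear.
Strength Fusion: ends 08:00 at or before Zumba Lab starts 20:00 → clear.
Core Fusion: ends 09:30 at or before Zumba Lab starts 20:00 → clear.
Rowing 45: ends 14:30 at or before Zumba Lab starts 20:00 → clear.
Stretch Intro: ends 15:00 at or before Zumba Lab starts 20:00 → clear.
HIIT Fusion: ends 18:15 at or before Zumba Lab starts 20:00 → clear.
Kettlebell 60: ends 19:00 at or before Zumba Lab starts 20:00 → clear.
Pilates Flow: ends 19:30 at or before Zumba Lab starts 20:00 → clear.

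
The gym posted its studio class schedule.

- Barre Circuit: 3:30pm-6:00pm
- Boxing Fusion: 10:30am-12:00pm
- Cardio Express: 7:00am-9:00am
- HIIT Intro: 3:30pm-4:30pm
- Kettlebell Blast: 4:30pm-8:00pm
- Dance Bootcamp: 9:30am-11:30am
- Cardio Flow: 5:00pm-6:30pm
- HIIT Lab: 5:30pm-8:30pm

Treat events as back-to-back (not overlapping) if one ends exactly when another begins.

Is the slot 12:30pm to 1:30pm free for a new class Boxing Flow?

Yes — the slot is free

Cardio Express: ends 9:00am at or before Boxing Flow starts 12:30pm → clear.
Dance Bootcamp: ends 11:30am at or before Boxing Flow starts 12:30pm → clear.
Boxing Fusion: ends 12:00pm at or before Boxing Flow starts 12:30pm → clear.
HIIT Intro: starts 3:30pm at or after Boxing Flow ends 1:30pm → clear.
Barre Circuit: starts 3:30pm at or after Boxing Flow ends 1:30pm → clear.
Kettlebell Blast: starts 4:30pm at or after Boxing Flow ends 1:30pm → clear.
Cardio Flow: starts 5:00pm at or after Boxing Flow ends 1:30pm → clear.
HIIT Lab: starts 5:30pm at or after Boxing Flow ends 1:30pm → clear.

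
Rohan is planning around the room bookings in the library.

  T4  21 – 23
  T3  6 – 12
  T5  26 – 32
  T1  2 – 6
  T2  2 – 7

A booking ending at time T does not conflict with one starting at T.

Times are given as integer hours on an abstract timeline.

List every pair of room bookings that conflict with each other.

T1 & T2, T2 & T3

Sorted by start: T1, T2, T3, T4, T5.
T2 starts before T1 ends → T1 and T2 overlap.
T3 starts exactly when T1 ends (back-to-back, no overlap) — done with T1.
T3 starts before T2 ends → T2 and T3 overlap.
T4 starts after T2 ends — done with T2.
T4 starts after T3 ends — done with T3.
T5 starts after T4 ends.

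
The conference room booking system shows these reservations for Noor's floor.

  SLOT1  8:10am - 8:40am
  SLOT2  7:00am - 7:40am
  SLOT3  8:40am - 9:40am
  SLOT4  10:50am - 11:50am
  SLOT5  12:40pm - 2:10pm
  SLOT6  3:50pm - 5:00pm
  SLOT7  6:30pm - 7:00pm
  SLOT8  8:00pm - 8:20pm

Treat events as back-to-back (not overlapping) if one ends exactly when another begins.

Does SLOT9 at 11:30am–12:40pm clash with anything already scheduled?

SLOT2: ends 7:40am at or before SLOT9 starts 11:30am → clear.
SLOT1: ends 8:40am at or before SLOT9 starts 11:30am → clear.
SLOT3: ends 9:40am at or before SLOT9 starts 11:30am → clear.
SLOT4: starts 10:50am before SLOT9 ends 12:40pm, and ends 11:50am after SLOT9 starts 11:30am → overlap.
SLOT5: starts 12:40pm at or after SLOT9 ends 12:40pm → clear.
SLOT6: starts 3:50pm at or after SLOT9 ends 12:40pm → clear.
SLOT7: starts 6:30pm at or after SLOT9 ends 12:40pm → clear.
SLOT8: starts 8:00pm at or after SLOT9 ends 12:40pm → clear.
SLOT9 overlaps SLOT4.

Yes — it overlaps SLOT4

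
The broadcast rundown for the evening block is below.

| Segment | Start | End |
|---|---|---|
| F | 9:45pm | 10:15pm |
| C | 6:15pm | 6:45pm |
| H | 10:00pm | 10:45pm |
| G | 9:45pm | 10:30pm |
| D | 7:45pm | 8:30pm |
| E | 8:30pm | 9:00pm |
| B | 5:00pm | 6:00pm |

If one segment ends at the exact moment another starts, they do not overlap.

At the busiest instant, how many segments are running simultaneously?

Walk through starts and ends in time order (an end at T is processed before a start at T):
5:00pm start B → 1
6:00pm end B → 0
6:15pm start C → 1
6:45pm end C → 0
7:45pm start D → 1
8:30pm end D → 0
8:30pm start E → 1
9:00pm end E → 0
9:45pm start F → 1
9:45pm start G → 2
10:00pm start H → 3
10:15pm end F → 2
10:30pm end G → 1
10:45pm end H → 0
Peak is 3, at 10:00pm (F, G, H).

3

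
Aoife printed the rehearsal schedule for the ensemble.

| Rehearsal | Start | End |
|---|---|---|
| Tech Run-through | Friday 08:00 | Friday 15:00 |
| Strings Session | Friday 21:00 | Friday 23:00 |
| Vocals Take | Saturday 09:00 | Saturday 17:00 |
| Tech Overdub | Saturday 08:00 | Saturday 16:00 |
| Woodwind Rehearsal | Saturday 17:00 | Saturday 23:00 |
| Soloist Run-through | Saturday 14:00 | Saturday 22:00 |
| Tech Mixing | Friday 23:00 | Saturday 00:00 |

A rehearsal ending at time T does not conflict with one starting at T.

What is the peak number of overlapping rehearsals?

Sort all start/end points and keep a running count:
Friday 08:00 start Tech Run-through → 1
Friday 15:00 end Tech Run-through → 0
Friday 21:00 start Strings Session → 1
Friday 23:00 end Strings Session → 0
Friday 23:00 start Tech Mixing → 1
Saturday 00:00 end Tech Mixing → 0
Saturday 08:00 start Tech Overdub → 1
Saturday 09:00 start Vocals Take → 2
Saturday 14:00 start Soloist Run-through → 3
Saturday 16:00 end Tech Overdub → 2
Saturday 17:00 end Vocals Take → 1
Saturday 17:00 start Woodwind Rehearsal → 2
Saturday 22:00 end Soloist Run-through → 1
Saturday 23:00 end Woodwind Rehearsal → 0
Peak is 3, at Saturday 14:00 (Soloist Run-through, Tech Overdub, Vocals Take).

3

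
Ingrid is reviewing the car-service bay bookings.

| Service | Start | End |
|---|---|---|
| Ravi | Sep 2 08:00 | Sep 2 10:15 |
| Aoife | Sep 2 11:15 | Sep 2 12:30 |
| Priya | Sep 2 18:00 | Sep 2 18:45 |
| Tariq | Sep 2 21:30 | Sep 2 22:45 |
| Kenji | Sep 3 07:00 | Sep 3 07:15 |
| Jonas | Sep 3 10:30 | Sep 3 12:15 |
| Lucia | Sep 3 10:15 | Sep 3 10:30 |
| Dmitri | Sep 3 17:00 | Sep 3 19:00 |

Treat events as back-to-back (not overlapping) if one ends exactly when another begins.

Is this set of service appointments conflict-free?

Check each pair: they overlap iff neither finishes before the other starts.
Sorted by start: Ravi, Aoife, Priya, Tariq, Kenji, Lucia, Jonas, Dmitri.
Aoife starts after Ravi ends, so Ravi has no further overlaps.
Priya starts after Aoife ends, so Aoife has no further overlaps.
Tariq starts after Priya ends, so Priya has no further overlaps.
Kenji starts after Tariq ends, so Tariq has no further overlaps.
Lucia starts after Kenji ends, so Kenji has no further overlaps.
Jonas starts exactly when Lucia ends (back-to-back, no overlap), so Lucia has no further overlaps.
Dmitri starts after Jonas ends.
Every pair is clear; the schedule has no overlaps.

Yes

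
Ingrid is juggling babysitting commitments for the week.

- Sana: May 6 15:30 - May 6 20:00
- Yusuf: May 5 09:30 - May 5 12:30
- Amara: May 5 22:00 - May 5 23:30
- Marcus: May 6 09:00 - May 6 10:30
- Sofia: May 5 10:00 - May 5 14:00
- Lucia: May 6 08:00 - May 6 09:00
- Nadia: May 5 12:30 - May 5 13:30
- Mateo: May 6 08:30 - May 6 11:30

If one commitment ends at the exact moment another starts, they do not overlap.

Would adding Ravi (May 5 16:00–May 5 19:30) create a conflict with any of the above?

Yusuf: ends May 5 12:30 at or before Ravi starts May 5 16:00 → clear.
Sofia: ends May 5 14:00 at or before Ravi starts May 5 16:00 → clear.
Nadia: ends May 5 13:30 at or before Ravi starts May 5 16:00 → clear.
Amara: starts May 5 22:00 at or after Ravi ends May 5 19:30 → clear.
Lucia: starts May 6 08:00 at or after Ravi ends May 5 19:30 → clear.
Mateo: starts May 6 08:30 at or after Ravi ends May 5 19:30 → clear.
Marcus: starts May 6 09:00 at or after Ravi ends May 5 19:30 → clear.
Sana: starts May 6 15:30 at or after Ravi ends May 5 19:30 → clear.

No — it doesn't clash with anything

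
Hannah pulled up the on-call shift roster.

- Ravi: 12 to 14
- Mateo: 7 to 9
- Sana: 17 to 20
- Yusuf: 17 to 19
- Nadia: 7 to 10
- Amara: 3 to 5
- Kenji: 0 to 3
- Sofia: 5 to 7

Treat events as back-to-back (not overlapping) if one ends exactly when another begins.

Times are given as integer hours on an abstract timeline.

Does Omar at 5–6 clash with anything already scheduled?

Kenji: ends 3 at or before Omar starts 5 → clear.
Amara: ends 5 at or before Omar starts 5 → clear.
Sofia: starts 5 before Omar ends 6, and ends 7 after Omar starts 5 → overlap.
Mateo: starts 7 at or after Omar ends 6 → clear.
Nadia: starts 7 at or after Omar ends 6 → clear.
Ravi: starts 12 at or after Omar ends 6 → clear.
Yusuf: starts 17 at or after Omar ends 6 → clear.
Sana: starts 17 at or after Omar ends 6 → clear.
Omar overlaps Sofia.

Yes — it overlaps Sofia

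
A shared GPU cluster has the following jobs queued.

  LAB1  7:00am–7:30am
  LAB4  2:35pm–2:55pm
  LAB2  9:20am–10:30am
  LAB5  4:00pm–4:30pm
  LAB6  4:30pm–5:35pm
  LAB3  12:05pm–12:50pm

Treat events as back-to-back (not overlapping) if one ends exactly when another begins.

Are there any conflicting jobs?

No

Sorted by start: LAB1, LAB2, LAB3, LAB4, LAB5, LAB6.
LAB2 starts after LAB1 ends — done with LAB1.
LAB3 starts after LAB2 ends — done with LAB2.
LAB4 starts after LAB3 ends — done with LAB3.
LAB5 starts after LAB4 ends — done with LAB4.
LAB6 starts exactly when LAB5 ends (back-to-back, no overlap).
Every pair is clear; the schedule has no overlaps.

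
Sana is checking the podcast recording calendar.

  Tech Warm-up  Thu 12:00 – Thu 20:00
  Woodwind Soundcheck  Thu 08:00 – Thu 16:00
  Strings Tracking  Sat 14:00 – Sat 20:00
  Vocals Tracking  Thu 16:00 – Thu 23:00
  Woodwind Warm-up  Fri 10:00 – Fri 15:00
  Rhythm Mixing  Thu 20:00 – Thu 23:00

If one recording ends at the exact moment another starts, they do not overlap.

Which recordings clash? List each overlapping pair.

Rhythm Mixing & Vocals Tracking, Tech Warm-up & Vocals Tracking, Tech Warm-up & Woodwind Soundcheck

Sorted by start: Woodwind Soundcheck, Tech Warm-up, Vocals Tracking, Rhythm Mixing, Woodwind Warm-up, Strings Tracking.
Tech Warm-up starts before Woodwind Soundcheck ends → Woodwind Soundcheck and Tech Warm-up overlap.
Vocals Tracking starts exactly when Woodwind Soundcheck ends (back-to-back, no overlap) — done with Woodwind Soundcheck.
Vocals Tracking starts before Tech Warm-up ends → Tech Warm-up and Vocals Tracking overlap.
Rhythm Mixing starts exactly when Tech Warm-up ends (back-to-back, no overlap) — done with Tech Warm-up.
Rhythm Mixing starts before Vocals Tracking ends → Vocals Tracking and Rhythm Mixing overlap.
Woodwind Warm-up starts after Vocals Tracking ends — done with Vocals Tracking.
Woodwind Warm-up starts after Rhythm Mixing ends — done with Rhythm Mixing.
Strings Tracking starts after Woodwind Warm-up ends.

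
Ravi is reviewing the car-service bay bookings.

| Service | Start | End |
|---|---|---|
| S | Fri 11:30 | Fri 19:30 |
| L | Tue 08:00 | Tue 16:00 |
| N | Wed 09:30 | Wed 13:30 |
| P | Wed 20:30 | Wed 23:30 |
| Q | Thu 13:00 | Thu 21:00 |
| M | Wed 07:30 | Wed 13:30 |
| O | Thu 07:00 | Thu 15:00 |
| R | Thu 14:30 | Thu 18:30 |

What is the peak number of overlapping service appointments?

3

Sweep the timeline, counting +1 at each start and −1 at each end (ends before starts at a tie):
Tue 08:00 start L → 1
Tue 16:00 end L → 0
Wed 07:30 start M → 1
Wed 09:30 start N → 2
Wed 13:30 end M → 1
Wed 13:30 end N → 0
Wed 20:30 start P → 1
Wed 23:30 end P → 0
Thu 07:00 start O → 1
Thu 13:00 start Q → 2
Thu 14:30 start R → 3
Thu 15:00 end O → 2
Thu 18:30 end R → 1
Thu 21:00 end Q → 0
Fri 11:30 start S → 1
Fri 19:30 end S → 0
Peak is 3, at Thu 14:30 (O, Q, R).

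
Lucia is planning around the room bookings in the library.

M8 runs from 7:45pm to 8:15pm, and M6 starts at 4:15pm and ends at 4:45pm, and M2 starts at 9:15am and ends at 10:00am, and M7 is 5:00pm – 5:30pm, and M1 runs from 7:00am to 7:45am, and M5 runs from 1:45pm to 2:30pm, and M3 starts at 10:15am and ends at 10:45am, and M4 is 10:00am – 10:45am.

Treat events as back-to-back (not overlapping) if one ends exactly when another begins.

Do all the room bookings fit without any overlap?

No

Sorted by start: M1, M2, M4, M3, M5, M6, M7, M8.
M2 starts after M1 ends; M1 is clear from here.
M4 starts exactly when M2 ends (back-to-back, no overlap); M2 is clear from here.
M3 starts before M4 ends → M4 and M3 overlap.
That's a conflict, so the schedule is not conflict-free.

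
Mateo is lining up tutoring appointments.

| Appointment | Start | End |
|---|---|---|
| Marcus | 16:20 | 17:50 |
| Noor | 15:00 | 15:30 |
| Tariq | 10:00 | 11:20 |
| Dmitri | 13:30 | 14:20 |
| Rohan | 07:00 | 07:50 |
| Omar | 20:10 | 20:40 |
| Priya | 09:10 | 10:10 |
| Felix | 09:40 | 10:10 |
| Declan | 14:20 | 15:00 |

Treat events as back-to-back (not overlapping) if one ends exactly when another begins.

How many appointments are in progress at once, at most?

Sweep the timeline, counting +1 at each start and −1 at each end (ends before starts at a tie):
07:00 start Rohan → 1
07:50 end Rohan → 0
09:10 start Priya → 1
09:40 start Felix → 2
10:00 start Tariq → 3
10:10 end Felix → 2
10:10 end Priya → 1
11:20 end Tariq → 0
13:30 start Dmitri → 1
14:20 end Dmitri → 0
14:20 start Declan → 1
15:00 end Declan → 0
15:00 start Noor → 1
15:30 end Noor → 0
16:20 start Marcus → 1
17:50 end Marcus → 0
20:10 start Omar → 1
20:40 end Omar → 0
Peak is 3, at 10:00 (Felix, Priya, Tariq).

3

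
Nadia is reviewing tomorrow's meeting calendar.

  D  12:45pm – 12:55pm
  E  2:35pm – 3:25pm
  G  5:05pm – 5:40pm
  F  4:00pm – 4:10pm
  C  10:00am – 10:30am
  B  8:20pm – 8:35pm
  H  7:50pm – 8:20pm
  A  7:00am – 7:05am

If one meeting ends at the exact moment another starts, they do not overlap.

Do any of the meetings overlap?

No

Sorted by start: A, C, D, E, F, G, H, B.
C starts after A ends, so nothing later overlaps A either.
D starts after C ends, so nothing later overlaps C either.
E starts after D ends, so nothing later overlaps D either.
F starts after E ends, so nothing later overlaps E either.
G starts after F ends, so nothing later overlaps F either.
H starts after G ends, so nothing later overlaps G either.
B starts exactly when H ends (back-to-back, no overlap).
Every pair is clear; the schedule has no overlaps.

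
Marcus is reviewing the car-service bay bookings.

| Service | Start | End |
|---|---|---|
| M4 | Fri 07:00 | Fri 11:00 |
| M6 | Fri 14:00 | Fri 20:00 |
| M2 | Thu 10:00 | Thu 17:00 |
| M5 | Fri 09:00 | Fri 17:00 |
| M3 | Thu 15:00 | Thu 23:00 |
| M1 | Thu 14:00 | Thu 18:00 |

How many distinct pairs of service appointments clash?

Check each pair: they overlap iff neither finishes before the other starts.
Sorted by start: M2, M1, M3, M4, M5, M6.
M1 starts before M2 ends → M2 and M1 overlap.
M3 starts before M2 ends → M2 and M3 overlap.
M4 starts after M2 ends, so M2 has no further overlaps.
M3 starts before M1 ends → M1 and M3 overlap.
M4 starts after M1 ends, so M1 has no further overlaps.
M4 starts after M3 ends, so M3 has no further overlaps.
M5 starts before M4 ends → M4 and M5 overlap.
M6 starts after M4 ends.
M6 starts before M5 ends → M5 and M6 overlap.
Overlapping pairs: M1 & M2, M1 & M3, M2 & M3, M4 & M5, M5 & M6 — 5 in total.

5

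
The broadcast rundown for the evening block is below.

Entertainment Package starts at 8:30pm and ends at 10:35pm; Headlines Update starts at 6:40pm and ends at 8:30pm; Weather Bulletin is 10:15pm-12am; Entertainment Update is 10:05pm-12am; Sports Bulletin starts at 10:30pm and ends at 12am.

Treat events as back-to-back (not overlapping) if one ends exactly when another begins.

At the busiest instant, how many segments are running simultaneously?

4

Walk through starts and ends in time order (an end at T is processed before a start at T):
6:40pm start Headlines Update → 1
8:30pm end Headlines Update → 0
8:30pm start Entertainment Package → 1
10:05pm start Entertainment Update → 2
10:15pm start Weather Bulletin → 3
10:30pm start Sports Bulletin → 4
10:35pm end Entertainment Package → 3
12am end Entertainment Update → 2
12am end Sports Bulletin → 1
12am end Weather Bulletin → 0
Peak is 4, at 10:30pm (Entertainment Package, Entertainment Update, Sports Bulletin, Weather Bulletin).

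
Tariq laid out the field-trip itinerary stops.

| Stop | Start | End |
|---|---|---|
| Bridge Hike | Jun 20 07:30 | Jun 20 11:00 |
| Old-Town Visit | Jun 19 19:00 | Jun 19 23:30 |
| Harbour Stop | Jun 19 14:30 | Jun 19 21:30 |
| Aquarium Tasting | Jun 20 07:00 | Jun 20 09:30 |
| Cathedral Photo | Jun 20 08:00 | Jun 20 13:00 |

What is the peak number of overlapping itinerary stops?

3

Sweep the timeline, counting +1 at each start and −1 at each end (ends before starts at a tie):
Jun 19 14:30 start Harbour Stop → 1
Jun 19 19:00 start Old-Town Visit → 2
Jun 19 21:30 end Harbour Stop → 1
Jun 19 23:30 end Old-Town Visit → 0
Jun 20 07:00 start Aquarium Tasting → 1
Jun 20 07:30 start Bridge Hike → 2
Jun 20 08:00 start Cathedral Photo → 3
Jun 20 09:30 end Aquarium Tasting → 2
Jun 20 11:00 end Bridge Hike → 1
Jun 20 13:00 end Cathedral Photo → 0
Peak is 3, at Jun 20 08:00 (Aquarium Tasting, Bridge Hike, Cathedral Photo).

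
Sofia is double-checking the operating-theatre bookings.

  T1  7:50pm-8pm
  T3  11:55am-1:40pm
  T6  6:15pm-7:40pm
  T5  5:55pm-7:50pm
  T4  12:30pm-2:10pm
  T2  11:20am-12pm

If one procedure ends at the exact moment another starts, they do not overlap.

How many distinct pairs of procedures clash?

3

Sorted by start: T2, T3, T4, T5, T6, T1.
T3 starts before T2 ends → T2 and T3 overlap.
T4 starts after T2 ends, so nothing later overlaps T2 either.
T4 starts before T3 ends → T3 and T4 overlap.
T5 starts after T3 ends, so nothing later overlaps T3 either.
T5 starts after T4 ends, so nothing later overlaps T4 either.
T6 starts before T5 ends → T5 and T6 overlap.
T1 starts exactly when T5 ends (back-to-back, no overlap).
T1 starts after T6 ends.
Overlapping pairs: T2 & T3, T3 & T4, T5 & T6 — 3 in total.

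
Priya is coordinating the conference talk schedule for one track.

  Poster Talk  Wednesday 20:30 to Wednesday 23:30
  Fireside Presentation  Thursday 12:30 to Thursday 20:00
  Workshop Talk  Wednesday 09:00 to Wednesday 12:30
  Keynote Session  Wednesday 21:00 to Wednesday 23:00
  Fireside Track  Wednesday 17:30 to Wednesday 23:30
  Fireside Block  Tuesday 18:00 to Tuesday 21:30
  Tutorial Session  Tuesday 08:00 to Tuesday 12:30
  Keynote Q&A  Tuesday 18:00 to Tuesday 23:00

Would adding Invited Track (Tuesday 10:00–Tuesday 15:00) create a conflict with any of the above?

Tutorial Session: starts Tuesday 08:00 before Invited Track ends Tuesday 15:00, and ends Tuesday 12:30 after Invited Track starts Tuesday 10:00 → overlap.
Keynote Q&A: starts Tuesday 18:00 at or after Invited Track ends Tuesday 15:00 → clear.
Fireside Block: starts Tuesday 18:00 at or after Invited Track ends Tuesday 15:00 → clear.
Workshop Talk: starts Wednesday 09:00 at or after Invited Track ends Tuesday 15:00 → clear.
Fireside Track: starts Wednesday 17:30 at or after Invited Track ends Tuesday 15:00 → clear.
Poster Talk: starts Wednesday 20:30 at or after Invited Track ends Tuesday 15:00 → clear.
Keynote Session: starts Wednesday 21:00 at or after Invited Track ends Tuesday 15:00 → clear.
Fireside Presentation: starts Thursday 12:30 at or after Invited Track ends Tuesday 15:00 → clear.
Invited Track overlaps Tutorial Session.

Yes — it overlaps Tutorial Session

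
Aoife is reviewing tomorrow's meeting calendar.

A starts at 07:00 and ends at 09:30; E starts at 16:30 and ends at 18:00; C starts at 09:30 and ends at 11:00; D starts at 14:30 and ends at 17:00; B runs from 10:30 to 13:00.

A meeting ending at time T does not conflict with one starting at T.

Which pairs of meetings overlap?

B & C, D & E

Sorted by start: A, C, B, D, E.
C starts exactly when A ends (back-to-back, no overlap), so A has no further overlaps.
B starts before C ends → C and B overlap.
D starts after C ends, so C has no further overlaps.
D starts after B ends, so B has no further overlaps.
E starts before D ends → D and E overlap.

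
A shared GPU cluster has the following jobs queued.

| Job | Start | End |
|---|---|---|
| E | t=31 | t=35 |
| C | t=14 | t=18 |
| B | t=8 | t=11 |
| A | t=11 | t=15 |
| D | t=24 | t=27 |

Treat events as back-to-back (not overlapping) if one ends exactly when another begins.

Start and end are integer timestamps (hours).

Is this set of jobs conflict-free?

Check each pair: they overlap iff neither finishes before the other starts.
Sorted by start: B, A, C, D, E.
A starts exactly when B ends (back-to-back, no overlap) — done with B.
C starts before A ends → A and C overlap.
That's a conflict, so the schedule is not conflict-free.

No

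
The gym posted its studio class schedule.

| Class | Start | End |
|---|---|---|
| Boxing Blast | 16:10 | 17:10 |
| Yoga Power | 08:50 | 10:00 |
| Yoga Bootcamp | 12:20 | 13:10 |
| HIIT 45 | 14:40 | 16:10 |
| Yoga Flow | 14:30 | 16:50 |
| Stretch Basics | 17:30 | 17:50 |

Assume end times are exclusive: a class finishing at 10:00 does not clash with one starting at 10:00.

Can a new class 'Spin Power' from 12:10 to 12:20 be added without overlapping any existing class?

Yes — the slot is free

Yoga Power: ends 10:00 at or before Spin Power starts 12:10 → clear.
Yoga Bootcamp: starts 12:20 at or after Spin Power ends 12:20 → clear.
Yoga Flow: starts 14:30 at or after Spin Power ends 12:20 → clear.
HIIT 45: starts 14:40 at or after Spin Power ends 12:20 → clear.
Boxing Blast: starts 16:10 at or after Spin Power ends 12:20 → clear.
Stretch Basics: starts 17:30 at or after Spin Power ends 12:20 → clear.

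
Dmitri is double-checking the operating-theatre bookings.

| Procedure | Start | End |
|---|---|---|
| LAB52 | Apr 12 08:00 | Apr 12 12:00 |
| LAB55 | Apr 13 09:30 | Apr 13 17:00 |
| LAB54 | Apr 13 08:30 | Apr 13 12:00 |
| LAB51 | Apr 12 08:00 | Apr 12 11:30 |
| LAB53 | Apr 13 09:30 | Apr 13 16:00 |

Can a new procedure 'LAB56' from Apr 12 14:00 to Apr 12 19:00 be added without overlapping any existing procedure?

Yes — the slot is free

LAB51: ends Apr 12 11:30 at or before LAB56 starts Apr 12 14:00 → clear.
LAB52: ends Apr 12 12:00 at or before LAB56 starts Apr 12 14:00 → clear.
LAB54: starts Apr 13 08:30 at or after LAB56 ends Apr 12 19:00 → clear.
LAB53: starts Apr 13 09:30 at or after LAB56 ends Apr 12 19:00 → clear.
LAB55: starts Apr 13 09:30 at or after LAB56 ends Apr 12 19:00 → clear.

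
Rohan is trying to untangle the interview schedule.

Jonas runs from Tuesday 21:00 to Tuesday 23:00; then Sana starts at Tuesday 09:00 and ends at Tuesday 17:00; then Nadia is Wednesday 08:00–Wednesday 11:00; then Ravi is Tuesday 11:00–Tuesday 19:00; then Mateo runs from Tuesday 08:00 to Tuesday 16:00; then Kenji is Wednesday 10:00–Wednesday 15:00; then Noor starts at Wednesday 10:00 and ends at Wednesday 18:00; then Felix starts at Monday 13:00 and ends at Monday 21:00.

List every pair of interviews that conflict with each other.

Kenji & Nadia, Kenji & Noor, Mateo & Ravi, Mateo & Sana, Nadia & Noor, Ravi & Sana

Sorted by start: Felix, Mateo, Sana, Ravi, Jonas, Nadia, Kenji, Noor.
Mateo starts after Felix ends, so Felix has no further overlaps.
Sana starts before Mateo ends → Mateo and Sana overlap.
Ravi starts before Mateo ends → Mateo and Ravi overlap.
Jonas starts after Mateo ends, so Mateo has no further overlaps.
Ravi starts before Sana ends → Sana and Ravi overlap.
Jonas starts after Sana ends, so Sana has no further overlaps.
Jonas starts after Ravi ends, so Ravi has no further overlaps.
Nadia starts after Jonas ends, so Jonas has no further overlaps.
Kenji starts before Nadia ends → Nadia and Kenji overlap.
Noor starts before Nadia ends → Nadia and Noor overlap.
Noor starts before Kenji ends → Kenji and Noor overlap.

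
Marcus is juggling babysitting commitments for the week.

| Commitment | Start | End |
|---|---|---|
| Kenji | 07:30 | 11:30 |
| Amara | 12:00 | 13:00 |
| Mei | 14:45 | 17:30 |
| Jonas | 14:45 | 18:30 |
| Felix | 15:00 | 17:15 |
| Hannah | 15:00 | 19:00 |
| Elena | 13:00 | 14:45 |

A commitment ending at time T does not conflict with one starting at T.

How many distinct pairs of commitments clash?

6

Check each pair: they overlap iff neither finishes before the other starts.
Sorted by start: Kenji, Amara, Elena, Jonas, Mei, Felix, Hannah.
Amara starts after Kenji ends, so Kenji has no further overlaps.
Elena starts exactly when Amara ends (back-to-back, no overlap), so Amara has no further overlaps.
Jonas starts exactly when Elena ends (back-to-back, no overlap), so Elena has no further overlaps.
Mei starts before Jonas ends → Jonas and Mei overlap.
Felix starts before Jonas ends → Jonas and Felix overlap.
Hannah starts before Jonas ends → Jonas and Hannah overlap.
Felix starts before Mei ends → Mei and Felix overlap.
Hannah starts before Mei ends → Mei and Hannah overlap.
Hannah starts before Felix ends → Felix and Hannah overlap.
Overlapping pairs: Felix & Hannah, Felix & Jonas, Felix & Mei, Hannah & Jonas, Hannah & Mei, Jonas & Mei — 6 in total.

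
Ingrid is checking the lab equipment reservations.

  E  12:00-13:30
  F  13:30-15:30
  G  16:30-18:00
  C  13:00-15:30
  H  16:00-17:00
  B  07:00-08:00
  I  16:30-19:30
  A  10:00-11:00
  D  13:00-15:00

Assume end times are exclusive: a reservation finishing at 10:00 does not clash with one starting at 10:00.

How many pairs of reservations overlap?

8

Check each pair: they overlap iff neither finishes before the other starts.
Sorted by start: B, A, E, C, D, F, H, G, I.
A starts after B ends, so nothing later overlaps B either.
E starts after A ends, so nothing later overlaps A either.
C starts before E ends → E and C overlap.
D starts before E ends → E and D overlap.
F starts exactly when E ends (back-to-back, no overlap), so nothing later overlaps E either.
D starts before C ends → C and D overlap.
F starts before C ends → C and F overlap.
H starts after C ends, so nothing later overlaps C either.
F starts before D ends → D and F overlap.
H starts after D ends, so nothing later overlaps D either.
H starts after F ends, so nothing later overlaps F either.
G starts before H ends → H and G overlap.
I starts before H ends → H and I overlap.
I starts before G ends → G and I overlap.
Overlapping pairs: C & D, C & E, C & F, D & E, D & F, G & H, G & I, H & I — 8 in total.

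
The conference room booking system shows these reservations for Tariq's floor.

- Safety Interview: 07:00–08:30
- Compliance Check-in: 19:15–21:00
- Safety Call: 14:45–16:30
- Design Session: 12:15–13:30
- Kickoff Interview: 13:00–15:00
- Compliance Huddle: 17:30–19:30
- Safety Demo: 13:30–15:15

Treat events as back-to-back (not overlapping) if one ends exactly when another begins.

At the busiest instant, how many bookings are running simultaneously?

Walk through starts and ends in time order (an end at T is processed before a start at T):
07:00 start Safety Interview → 1
08:30 end Safety Interview → 0
12:15 start Design Session → 1
13:00 start Kickoff Interview → 2
13:30 end Design Session → 1
13:30 start Safety Demo → 2
14:45 start Safety Call → 3
15:00 end Kickoff Interview → 2
15:15 end Safety Demo → 1
16:30 end Safety Call → 0
17:30 start Compliance Huddle → 1
19:15 start Compliance Check-in → 2
19:30 end Compliance Huddle → 1
21:00 end Compliance Check-in → 0
Peak is 3, at 14:45 (Kickoff Interview, Safety Call, Safety Demo).

3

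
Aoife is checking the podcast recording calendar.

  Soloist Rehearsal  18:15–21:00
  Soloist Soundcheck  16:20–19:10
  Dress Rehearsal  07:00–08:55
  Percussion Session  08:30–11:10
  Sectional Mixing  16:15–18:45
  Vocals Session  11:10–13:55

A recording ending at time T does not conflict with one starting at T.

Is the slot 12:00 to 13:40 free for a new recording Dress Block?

Dress Rehearsal: ends 08:55 at or before Dress Block starts 12:00 → clear.
Percussion Session: ends 11:10 at or before Dress Block starts 12:00 → clear.
Vocals Session: starts 11:10 before Dress Block ends 13:40, and ends 13:55 after Dress Block starts 12:00 → overlap.
Sectional Mixing: starts 16:15 at or after Dress Block ends 13:40 → clear.
Soloist Soundcheck: starts 16:20 at or after Dress Block ends 13:40 → clear.
Soloist Rehearsal: starts 18:15 at or after Dress Block ends 13:40 → clear.
Dress Block overlaps Vocals Session.

No — it overlaps Vocals Session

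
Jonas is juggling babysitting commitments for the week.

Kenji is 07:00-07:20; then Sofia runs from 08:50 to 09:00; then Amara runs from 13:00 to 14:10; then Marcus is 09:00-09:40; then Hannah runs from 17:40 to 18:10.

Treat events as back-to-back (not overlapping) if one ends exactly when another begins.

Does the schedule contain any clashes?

Sorted by start: Kenji, Sofia, Marcus, Amara, Hannah.
Sofia starts after Kenji ends, so nothing later overlaps Kenji either.
Marcus starts exactly when Sofia ends (back-to-back, no overlap), so nothing later overlaps Sofia either.
Amara starts after Marcus ends, so nothing later overlaps Marcus either.
Hannah starts after Amara ends.
Every pair is clear; the schedule has no overlaps.

No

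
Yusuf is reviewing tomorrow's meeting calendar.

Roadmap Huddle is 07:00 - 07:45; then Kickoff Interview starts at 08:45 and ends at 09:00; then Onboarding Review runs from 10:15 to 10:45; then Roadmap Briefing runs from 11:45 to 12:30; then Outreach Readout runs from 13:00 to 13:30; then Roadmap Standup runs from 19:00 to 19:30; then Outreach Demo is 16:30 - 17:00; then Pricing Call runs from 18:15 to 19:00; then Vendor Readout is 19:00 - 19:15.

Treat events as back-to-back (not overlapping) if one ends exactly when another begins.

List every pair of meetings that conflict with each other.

Roadmap Standup & Vendor Readout

Sorted by start: Roadmap Huddle, Kickoff Interview, Onboarding Review, Roadmap Briefing, Outreach Readout, Outreach Demo, Pricing Call, Roadmap Standup, Vendor Readout.
Kickoff Interview starts after Roadmap Huddle ends, so Roadmap Huddle has no further overlaps.
Onboarding Review starts after Kickoff Interview ends, so Kickoff Interview has no further overlaps.
Roadmap Briefing starts after Onboarding Review ends, so Onboarding Review has no further overlaps.
Outreach Readout starts after Roadmap Briefing ends, so Roadmap Briefing has no further overlaps.
Outreach Demo starts after Outreach Readout ends, so Outreach Readout has no further overlaps.
Pricing Call starts after Outreach Demo ends, so Outreach Demo has no further overlaps.
Roadmap Standup starts exactly when Pricing Call ends (back-to-back, no overlap), so Pricing Call has no further overlaps.
Vendor Readout starts before Roadmap Standup ends → Roadmap Standup and Vendor Readout overlap.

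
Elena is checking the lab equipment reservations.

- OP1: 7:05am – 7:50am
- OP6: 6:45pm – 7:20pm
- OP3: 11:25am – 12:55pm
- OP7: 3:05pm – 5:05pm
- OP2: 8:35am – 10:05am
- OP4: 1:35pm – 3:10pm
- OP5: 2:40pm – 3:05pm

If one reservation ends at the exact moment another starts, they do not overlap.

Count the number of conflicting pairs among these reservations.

Sorted by start: OP1, OP2, OP3, OP4, OP5, OP7, OP6.
OP2 starts after OP1 ends, so nothing later overlaps OP1 either.
OP3 starts after OP2 ends, so nothing later overlaps OP2 either.
OP4 starts after OP3 ends, so nothing later overlaps OP3 either.
OP5 starts before OP4 ends → OP4 and OP5 overlap.
OP7 starts before OP4 ends → OP4 and OP7 overlap.
OP6 starts after OP4 ends.
OP7 starts exactly when OP5 ends (back-to-back, no overlap), so nothing later overlaps OP5 either.
OP6 starts after OP7 ends.
Overlapping pairs: OP4 & OP5, OP4 & OP7 — 2 in total.

2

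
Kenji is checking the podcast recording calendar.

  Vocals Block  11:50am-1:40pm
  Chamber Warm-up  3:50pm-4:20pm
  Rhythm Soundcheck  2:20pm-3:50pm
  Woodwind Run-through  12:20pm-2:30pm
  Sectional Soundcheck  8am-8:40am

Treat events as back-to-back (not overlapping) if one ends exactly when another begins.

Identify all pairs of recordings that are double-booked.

Rhythm Soundcheck & Woodwind Run-through, Vocals Block & Woodwind Run-through

Sorted by start: Sectional Soundcheck, Vocals Block, Woodwind Run-through, Rhythm Soundcheck, Chamber Warm-up.
Vocals Block starts after Sectional Soundcheck ends; Sectional Soundcheck is clear from here.
Woodwind Run-through starts before Vocals Block ends → Vocals Block and Woodwind Run-through overlap.
Rhythm Soundcheck starts after Vocals Block ends; Vocals Block is clear from here.
Rhythm Soundcheck starts before Woodwind Run-through ends → Woodwind Run-through and Rhythm Soundcheck overlap.
Chamber Warm-up starts after Woodwind Run-through ends.
Chamber Warm-up starts exactly when Rhythm Soundcheck ends (back-to-back, no overlap).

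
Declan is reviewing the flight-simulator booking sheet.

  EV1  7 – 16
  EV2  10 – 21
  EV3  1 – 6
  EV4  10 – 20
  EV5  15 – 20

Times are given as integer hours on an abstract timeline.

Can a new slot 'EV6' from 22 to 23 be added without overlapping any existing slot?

Yes — the slot is free

EV3: ends 6 at or before EV6 starts 22 → clear.
EV1: ends 16 at or before EV6 starts 22 → clear.
EV2: ends 21 at or before EV6 starts 22 → clear.
EV4: ends 20 at or before EV6 starts 22 → clear.
EV5: ends 20 at or before EV6 starts 22 → clear.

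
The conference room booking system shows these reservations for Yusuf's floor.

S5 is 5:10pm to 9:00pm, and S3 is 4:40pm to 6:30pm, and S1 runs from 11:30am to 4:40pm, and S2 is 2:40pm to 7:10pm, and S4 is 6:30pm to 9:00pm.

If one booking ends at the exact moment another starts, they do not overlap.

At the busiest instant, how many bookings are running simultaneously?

3

Walk through starts and ends in time order (an end at T is processed before a start at T):
11:30am start S1 → 1
2:40pm start S2 → 2
4:40pm end S1 → 1
4:40pm start S3 → 2
5:10pm start S5 → 3
6:30pm end S3 → 2
6:30pm start S4 → 3
7:10pm end S2 → 2
9:00pm end S4 → 1
9:00pm end S5 → 0
Peak is 3, at 5:10pm (S2, S3, S5).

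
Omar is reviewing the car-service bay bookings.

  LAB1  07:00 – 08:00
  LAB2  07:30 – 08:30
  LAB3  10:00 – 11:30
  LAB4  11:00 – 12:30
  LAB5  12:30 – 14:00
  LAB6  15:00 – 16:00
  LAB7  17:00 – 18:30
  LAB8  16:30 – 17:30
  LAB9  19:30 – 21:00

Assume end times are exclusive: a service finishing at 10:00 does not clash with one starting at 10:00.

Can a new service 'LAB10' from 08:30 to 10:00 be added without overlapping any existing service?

LAB1: ends 08:00 at or before LAB10 starts 08:30 → clear.
LAB2: ends 08:30 at or before LAB10 starts 08:30 → clear.
LAB3: starts 10:00 at or after LAB10 ends 10:00 → clear.
LAB4: starts 11:00 at or after LAB10 ends 10:00 → clear.
LAB5: starts 12:30 at or after LAB10 ends 10:00 → clear.
LAB6: starts 15:00 at or after LAB10 ends 10:00 → clear.
LAB8: starts 16:30 at or after LAB10 ends 10:00 → clear.
LAB7: starts 17:00 at or after LAB10 ends 10:00 → clear.
LAB9: starts 19:30 at or after LAB10 ends 10:00 → clear.

Yes — the slot is free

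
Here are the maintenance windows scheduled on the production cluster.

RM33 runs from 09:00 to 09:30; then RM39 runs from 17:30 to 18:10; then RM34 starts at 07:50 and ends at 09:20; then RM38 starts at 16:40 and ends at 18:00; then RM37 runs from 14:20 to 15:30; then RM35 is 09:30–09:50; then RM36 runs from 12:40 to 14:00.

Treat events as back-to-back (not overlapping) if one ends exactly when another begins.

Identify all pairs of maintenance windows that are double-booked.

Two intervals overlap when each starts before the other ends.
Sorted by start: RM34, RM33, RM35, RM36, RM37, RM38, RM39.
RM33 starts before RM34 ends → RM34 and RM33 overlap.
RM35 starts after RM34 ends; RM34 is clear from here.
RM35 starts exactly when RM33 ends (back-to-back, no overlap); RM33 is clear from here.
RM36 starts after RM35 ends; RM35 is clear from here.
RM37 starts after RM36 ends; RM36 is clear from here.
RM38 starts after RM37 ends; RM37 is clear from here.
RM39 starts before RM38 ends → RM38 and RM39 overlap.

RM33 & RM34, RM38 & RM39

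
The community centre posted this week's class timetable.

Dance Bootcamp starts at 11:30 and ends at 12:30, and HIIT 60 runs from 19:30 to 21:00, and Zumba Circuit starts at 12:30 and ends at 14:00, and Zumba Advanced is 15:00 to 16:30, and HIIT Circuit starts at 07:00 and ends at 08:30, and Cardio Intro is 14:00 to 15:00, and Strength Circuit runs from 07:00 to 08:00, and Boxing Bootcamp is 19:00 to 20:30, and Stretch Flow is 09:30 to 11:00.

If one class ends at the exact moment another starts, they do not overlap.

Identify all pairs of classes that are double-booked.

Boxing Bootcamp & HIIT 60, HIIT Circuit & Strength Circuit

Check each pair: they overlap iff neither finishes before the other starts.
Sorted by start: Strength Circuit, HIIT Circuit, Stretch Flow, Dance Bootcamp, Zumba Circuit, Cardio Intro, Zumba Advanced, Boxing Bootcamp, HIIT 60.
HIIT Circuit starts before Strength Circuit ends → Strength Circuit and HIIT Circuit overlap.
Stretch Flow starts after Strength Circuit ends, so nothing later overlaps Strength Circuit either.
Stretch Flow starts after HIIT Circuit ends, so nothing later overlaps HIIT Circuit either.
Dance Bootcamp starts after Stretch Flow ends, so nothing later overlaps Stretch Flow either.
Zumba Circuit starts exactly when Dance Bootcamp ends (back-to-back, no overlap), so nothing later overlaps Dance Bootcamp either.
Cardio Intro starts exactly when Zumba Circuit ends (back-to-back, no overlap), so nothing later overlaps Zumba Circuit either.
Zumba Advanced starts exactly when Cardio Intro ends (back-to-back, no overlap), so nothing later overlaps Cardio Intro either.
Boxing Bootcamp starts after Zumba Advanced ends, so nothing later overlaps Zumba Advanced either.
HIIT 60 starts before Boxing Bootcamp ends → Boxing Bootcamp and HIIT 60 overlap.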